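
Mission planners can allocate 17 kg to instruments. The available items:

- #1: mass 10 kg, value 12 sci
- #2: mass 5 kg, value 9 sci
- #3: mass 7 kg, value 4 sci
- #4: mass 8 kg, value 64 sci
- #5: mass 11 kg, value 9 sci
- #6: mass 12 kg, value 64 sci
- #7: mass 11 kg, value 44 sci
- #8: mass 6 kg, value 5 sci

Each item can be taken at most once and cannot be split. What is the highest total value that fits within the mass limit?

Check high-value combinations within 17 kg:
- #2+#4: mass 5+8=13, value 9+64=73
- #2+#6: mass 5+12=17, value 9+64=73
- #4+#8: mass 8+6=14, value 64+5=69
Best: 73 sci.

73 sci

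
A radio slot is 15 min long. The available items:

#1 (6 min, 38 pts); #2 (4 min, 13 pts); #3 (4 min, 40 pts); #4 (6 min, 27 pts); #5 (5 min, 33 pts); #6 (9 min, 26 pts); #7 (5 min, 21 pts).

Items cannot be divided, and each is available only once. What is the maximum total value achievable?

111 pts

This is a 0/1 knapsack; check combinations near the capacity.
- #1+#3+#5: duration 6+4+5=15, value 38+40+33=111
- #3+#4+#5: duration 4+6+5=15, value 40+27+33=100
- #1+#3+#7: duration 6+4+5=15, value 38+40+21=99
- #3+#5+#7: duration 4+5+5=14, value 40+33+21=94
Best: 111 pts.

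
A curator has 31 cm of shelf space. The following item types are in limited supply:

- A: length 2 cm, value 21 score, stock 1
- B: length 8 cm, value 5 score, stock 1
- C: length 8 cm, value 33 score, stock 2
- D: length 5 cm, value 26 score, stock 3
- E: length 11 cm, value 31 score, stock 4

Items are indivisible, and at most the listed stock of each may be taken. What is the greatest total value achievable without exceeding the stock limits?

144 score

Best selections within length 31 and stock limits:
- 2×C + 3×D: length 31, value 144
- 1×A + 2×C + 2×D: length 28, value 139
Best: 144 score.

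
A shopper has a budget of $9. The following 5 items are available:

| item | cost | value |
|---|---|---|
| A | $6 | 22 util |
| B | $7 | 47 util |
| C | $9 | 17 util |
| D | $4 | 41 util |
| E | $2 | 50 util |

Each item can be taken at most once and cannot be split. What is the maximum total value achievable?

97 util

This is a 0/1 knapsack; check combinations near the capacity.
- B+E: cost 7+2=9, value 47+50=97
- D+E: cost 4+2=6, value 41+50=91
- A+E: cost 6+2=8, value 22+50=72
- E: cost 2, value 50
Best: 97 util.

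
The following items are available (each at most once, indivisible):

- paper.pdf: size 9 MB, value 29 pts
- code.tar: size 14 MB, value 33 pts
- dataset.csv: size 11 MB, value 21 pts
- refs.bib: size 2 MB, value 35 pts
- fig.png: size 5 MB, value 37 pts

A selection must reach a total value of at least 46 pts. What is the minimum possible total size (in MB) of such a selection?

Subsets with value ≥ 46, sorted by total size:
- refs.bib+fig.png: size 7, value 72
- paper.pdf+refs.bib: size 11, value 64
- dataset.csv+refs.bib: size 13, value 56
Minimum size: 7 MB.

7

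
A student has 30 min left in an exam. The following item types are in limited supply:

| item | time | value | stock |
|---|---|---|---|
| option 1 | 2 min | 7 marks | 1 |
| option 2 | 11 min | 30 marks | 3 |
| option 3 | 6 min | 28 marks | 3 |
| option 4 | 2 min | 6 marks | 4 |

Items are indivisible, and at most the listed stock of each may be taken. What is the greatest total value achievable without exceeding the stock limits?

Best selections within time 30 and stock limits:
- 1×option 1 + 3×option 3 + 4×option 4: time 28, value 115
- 1×option 2 + 3×option 3: time 29, value 114
Best: 115 marks.

115 marks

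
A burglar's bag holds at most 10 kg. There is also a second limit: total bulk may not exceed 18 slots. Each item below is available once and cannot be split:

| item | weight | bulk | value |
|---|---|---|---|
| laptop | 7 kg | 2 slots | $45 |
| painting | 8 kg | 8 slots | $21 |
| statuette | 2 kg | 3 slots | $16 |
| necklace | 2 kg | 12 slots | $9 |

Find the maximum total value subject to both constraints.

Feasible sets respecting both limits:
- laptop+statuette: weight 9, bulk 5, value 61
- laptop+necklace: weight 9, bulk 14, value 54
- laptop: weight 7, bulk 2, value 45
- painting+statuette: weight 10, bulk 11, value 37
Best: $61.

$61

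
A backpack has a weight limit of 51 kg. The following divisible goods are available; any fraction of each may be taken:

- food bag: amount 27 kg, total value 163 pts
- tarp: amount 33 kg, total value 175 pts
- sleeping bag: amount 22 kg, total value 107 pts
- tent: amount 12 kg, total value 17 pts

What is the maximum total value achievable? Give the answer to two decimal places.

290.27

Take in order of value per unit:
- food bag (163/27 per unit): all 27 → value 163, running total 163.00
- tarp (175/33 per unit): 24 of 33 → value 24×175/33 = 127.2727, running total 290.27
Total 290.27.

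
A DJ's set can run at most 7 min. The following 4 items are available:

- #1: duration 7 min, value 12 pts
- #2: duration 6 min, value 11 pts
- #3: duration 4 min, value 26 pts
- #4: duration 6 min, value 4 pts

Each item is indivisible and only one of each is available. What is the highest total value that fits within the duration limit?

26 pts

Check high-value combinations within 7 min:
- #3: duration 4, value 26
- #1: duration 7, value 12
- #2: duration 6, value 11
- #4: duration 6, value 4
Best: 26 pts.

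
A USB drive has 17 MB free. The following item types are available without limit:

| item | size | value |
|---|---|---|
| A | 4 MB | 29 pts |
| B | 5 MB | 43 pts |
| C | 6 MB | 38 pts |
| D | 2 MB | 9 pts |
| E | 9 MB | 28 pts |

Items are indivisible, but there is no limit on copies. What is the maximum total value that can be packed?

138 pts

Best value-per-unit is B at 43/5; filling with it alone gives 3×43 = 129.
Optimal mix: 3×B + 1×D → size 17, value 138.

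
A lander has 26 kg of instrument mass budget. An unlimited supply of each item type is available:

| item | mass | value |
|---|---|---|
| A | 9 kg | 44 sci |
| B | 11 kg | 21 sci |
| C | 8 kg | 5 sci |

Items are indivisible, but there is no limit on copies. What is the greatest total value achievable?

Best value-per-unit is A at 44/9; filling with it alone gives 2×44 = 88.
Optimal mix: 2×A + 1×C → mass 26, value 93.

93 sci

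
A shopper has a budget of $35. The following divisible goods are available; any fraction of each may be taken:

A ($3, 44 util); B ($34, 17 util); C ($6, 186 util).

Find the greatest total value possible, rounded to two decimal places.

243.00

Take in order of value per unit:
- C (186/6 per unit): all 6 → value 186, running total 186.00
- A (44/3 per unit): all 3 → value 44, running total 230.00
- B (17/34 per unit): 26 of 34 → value 26×17/34 = 13.0000, running total 243.00
Total 243.00.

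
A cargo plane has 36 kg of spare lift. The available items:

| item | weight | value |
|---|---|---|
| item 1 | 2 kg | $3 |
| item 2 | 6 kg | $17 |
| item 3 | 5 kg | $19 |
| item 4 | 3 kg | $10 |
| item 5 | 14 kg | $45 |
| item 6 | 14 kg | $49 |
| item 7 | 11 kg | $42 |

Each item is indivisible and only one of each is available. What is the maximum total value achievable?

Check high-value combinations within 36 kg:
- item 2+item 3+item 6+item 7: weight 6+5+14+11=36, value 17+19+49+42=127
- item 1+item 3+item 4+item 6+item 7: weight 2+5+3+14+11=35, value 3+19+10+49+42=123
- item 3+item 4+item 5+item 6: weight 5+3+14+14=36, value 19+10+45+49=123
Best: $127.

$127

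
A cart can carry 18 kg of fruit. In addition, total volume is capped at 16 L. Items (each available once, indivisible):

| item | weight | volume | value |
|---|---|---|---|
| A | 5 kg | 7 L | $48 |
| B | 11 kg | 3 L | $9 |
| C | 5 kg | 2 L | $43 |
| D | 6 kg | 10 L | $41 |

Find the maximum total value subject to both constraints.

$91

Feasible sets respecting both limits:
- A+C: weight 10, volume 9, value 91
- C+D: weight 11, volume 12, value 84
- A+B: weight 16, volume 10, value 57
- B+C: weight 16, volume 5, value 52
Best: $91.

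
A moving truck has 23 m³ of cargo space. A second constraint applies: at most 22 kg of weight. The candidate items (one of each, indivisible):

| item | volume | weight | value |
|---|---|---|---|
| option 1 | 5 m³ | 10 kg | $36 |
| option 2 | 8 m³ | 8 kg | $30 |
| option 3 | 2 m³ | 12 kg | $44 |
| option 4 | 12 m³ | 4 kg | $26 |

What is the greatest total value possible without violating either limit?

$80

Feasible sets respecting both limits:
- option 1+option 3: volume 7, weight 22, value 80
- option 2+option 3: volume 10, weight 20, value 74
- option 3+option 4: volume 14, weight 16, value 70
- option 1+option 2: volume 13, weight 18, value 66
Best: $80.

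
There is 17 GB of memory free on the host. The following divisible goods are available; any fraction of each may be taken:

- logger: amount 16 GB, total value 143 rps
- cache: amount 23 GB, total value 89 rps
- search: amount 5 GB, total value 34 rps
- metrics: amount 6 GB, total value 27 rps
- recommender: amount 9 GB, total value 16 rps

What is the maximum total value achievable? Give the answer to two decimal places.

Take in order of value per unit:
- logger (143/16 per unit): all 16 → value 143, running total 143.00
- search (34/5 per unit): 1 of 5 → value 1×34/5 = 6.8000, running total 149.80
Total 149.80.

149.80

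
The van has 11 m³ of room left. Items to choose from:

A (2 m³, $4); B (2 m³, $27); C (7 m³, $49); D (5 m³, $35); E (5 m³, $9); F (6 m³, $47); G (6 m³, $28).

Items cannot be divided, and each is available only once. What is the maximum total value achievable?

$82

Check high-value combinations within 11 m³:
- D+F: volume 5+6=11, value 35+47=82
- A+B+C: volume 2+2+7=11, value 4+27+49=80
- A+B+F: volume 2+2+6=10, value 4+27+47=78
Best: $82.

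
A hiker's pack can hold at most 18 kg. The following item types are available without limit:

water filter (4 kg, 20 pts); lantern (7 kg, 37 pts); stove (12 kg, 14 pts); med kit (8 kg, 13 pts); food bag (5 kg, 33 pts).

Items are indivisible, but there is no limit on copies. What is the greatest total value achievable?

106 pts

Best value-per-unit is food bag at 33/5; filling with it alone gives 3×33 = 99.
Optimal mix: 2×water filter + 2×food bag → weight 18, value 106.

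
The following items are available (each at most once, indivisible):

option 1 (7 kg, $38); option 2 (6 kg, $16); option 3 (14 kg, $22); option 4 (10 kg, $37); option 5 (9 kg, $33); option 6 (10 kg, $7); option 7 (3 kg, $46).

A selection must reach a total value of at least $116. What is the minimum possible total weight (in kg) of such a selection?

Subsets with value ≥ 116, sorted by total weight:
- option 1+option 5+option 7: weight 19, value 117
- option 1+option 4+option 7: weight 20, value 121
- option 4+option 5+option 7: weight 22, value 116
Minimum weight: 19 kg.

19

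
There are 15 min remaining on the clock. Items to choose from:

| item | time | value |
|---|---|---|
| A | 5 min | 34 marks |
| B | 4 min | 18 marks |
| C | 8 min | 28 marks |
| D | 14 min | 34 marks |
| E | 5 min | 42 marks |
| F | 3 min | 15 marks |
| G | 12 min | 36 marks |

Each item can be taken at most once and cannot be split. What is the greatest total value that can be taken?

94 marks

Check high-value combinations within 15 min:
- A+B+E: time 5+4+5=14, value 34+18+42=94
- A+E+F: time 5+5+3=13, value 34+42+15=91
- A+E: time 5+5=10, value 34+42=76
- B+E+F: time 4+5+3=12, value 18+42+15=75
Best: 94 marks.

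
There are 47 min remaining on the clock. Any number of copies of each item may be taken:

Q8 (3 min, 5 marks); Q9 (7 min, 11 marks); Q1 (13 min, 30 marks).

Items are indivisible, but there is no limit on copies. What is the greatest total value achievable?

Best value-per-unit is Q1 at 30/13; filling with it alone gives 3×30 = 90.
Optimal mix: 1×Q9 + 3×Q1 → time 46, value 101.

101 marks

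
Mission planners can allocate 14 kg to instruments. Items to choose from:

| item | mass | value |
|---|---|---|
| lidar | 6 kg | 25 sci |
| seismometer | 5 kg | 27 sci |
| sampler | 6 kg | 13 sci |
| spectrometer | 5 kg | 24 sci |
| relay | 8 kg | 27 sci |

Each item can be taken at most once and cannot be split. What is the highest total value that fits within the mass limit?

This is a 0/1 knapsack; check combinations near the capacity.
- seismometer+relay: mass 5+8=13, value 27+27=54
- lidar+seismometer: mass 6+5=11, value 25+27=52
- lidar+relay: mass 6+8=14, value 25+27=52
- seismometer+spectrometer: mass 5+5=10, value 27+24=51
- spectrometer+relay: mass 5+8=13, value 24+27=51
Best: 54 sci.

54 sci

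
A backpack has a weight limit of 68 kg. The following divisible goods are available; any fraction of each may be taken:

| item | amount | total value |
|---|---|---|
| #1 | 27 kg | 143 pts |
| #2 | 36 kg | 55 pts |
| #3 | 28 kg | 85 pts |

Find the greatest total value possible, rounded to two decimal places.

247.86

Take in order of value per unit:
- #1 (143/27 per unit): all 27 → value 143, running total 143.00
- #3 (85/28 per unit): all 28 → value 85, running total 228.00
- #2 (55/36 per unit): 13 of 36 → value 13×55/36 = 19.8611, running total 247.86
Total 247.86.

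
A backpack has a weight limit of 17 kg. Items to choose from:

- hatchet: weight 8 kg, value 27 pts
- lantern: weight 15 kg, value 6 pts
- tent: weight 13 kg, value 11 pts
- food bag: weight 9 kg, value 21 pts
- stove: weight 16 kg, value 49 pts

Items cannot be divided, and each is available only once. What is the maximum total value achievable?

49 pts

Check high-value combinations within 17 kg:
- stove: weight 16, value 49
- hatchet+food bag: weight 8+9=17, value 27+21=48
- hatchet: weight 8, value 27
- food bag: weight 9, value 21
Best: 49 pts.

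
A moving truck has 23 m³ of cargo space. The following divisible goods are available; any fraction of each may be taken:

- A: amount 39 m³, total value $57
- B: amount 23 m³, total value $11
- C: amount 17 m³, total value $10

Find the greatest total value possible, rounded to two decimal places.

Take in order of value per unit:
- A (57/39 per unit): 23 of 39 → value 23×57/39 = 33.6154, running total 33.62
Total 33.62.

33.62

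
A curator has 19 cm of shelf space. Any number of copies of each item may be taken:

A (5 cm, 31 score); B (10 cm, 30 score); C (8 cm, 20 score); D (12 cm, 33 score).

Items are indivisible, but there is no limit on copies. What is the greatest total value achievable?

Best value-per-unit is A at 31/5, and filling with it alone uses length 3×5=15. No mix of the others beats 3×31 = 93.

93 score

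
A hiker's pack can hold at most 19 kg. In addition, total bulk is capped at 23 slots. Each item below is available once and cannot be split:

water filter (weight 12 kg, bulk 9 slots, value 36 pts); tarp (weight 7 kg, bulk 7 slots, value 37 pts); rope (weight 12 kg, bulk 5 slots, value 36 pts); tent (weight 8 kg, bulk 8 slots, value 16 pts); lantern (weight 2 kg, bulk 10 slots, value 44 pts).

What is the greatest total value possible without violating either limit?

Feasible sets respecting both limits:
- tarp+lantern: weight 9, bulk 17, value 81
- water filter+lantern: weight 14, bulk 19, value 80
- rope+lantern: weight 14, bulk 15, value 80
Best: 81 pts.

81 pts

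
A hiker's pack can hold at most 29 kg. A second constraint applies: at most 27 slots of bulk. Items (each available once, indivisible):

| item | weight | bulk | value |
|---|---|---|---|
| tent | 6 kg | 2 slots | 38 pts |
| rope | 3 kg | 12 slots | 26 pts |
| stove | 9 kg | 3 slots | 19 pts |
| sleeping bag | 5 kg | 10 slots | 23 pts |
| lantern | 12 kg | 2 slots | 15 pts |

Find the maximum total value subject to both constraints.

Feasible sets respecting both limits:
- tent+rope+stove+sleeping bag: weight 23, bulk 27, value 106
- tent+rope+sleeping bag+lantern: weight 26, bulk 26, value 102
- tent+rope+sleeping bag: weight 14, bulk 24, value 87
- tent+rope+stove: weight 18, bulk 17, value 83
Best: 106 pts.

106 pts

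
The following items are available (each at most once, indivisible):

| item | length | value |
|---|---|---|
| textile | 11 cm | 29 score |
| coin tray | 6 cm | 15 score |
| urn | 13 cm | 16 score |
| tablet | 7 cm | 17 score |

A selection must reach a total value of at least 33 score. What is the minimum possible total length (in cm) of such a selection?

17

Subsets with value ≥ 33, sorted by total length:
- textile+coin tray: length 17, value 44
- textile+tablet: length 18, value 46
- urn+tablet: length 20, value 33
- textile+coin tray+tablet: length 24, value 61
Minimum length: 17 cm.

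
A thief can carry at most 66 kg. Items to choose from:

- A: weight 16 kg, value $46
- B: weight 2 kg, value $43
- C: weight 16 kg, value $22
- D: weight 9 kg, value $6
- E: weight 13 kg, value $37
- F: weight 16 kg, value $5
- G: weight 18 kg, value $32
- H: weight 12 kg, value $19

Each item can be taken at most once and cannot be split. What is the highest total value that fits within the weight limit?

$180

Check high-value combinations within 66 kg:
- A+B+C+E+G: weight 16+2+16+13+18=65, value 46+43+22+37+32=180
- A+B+E+G+H: weight 16+2+13+18+12=61, value 46+43+37+32+19=177
- A+B+C+E+H: weight 16+2+16+13+12=59, value 46+43+22+37+19=167
Best: $180.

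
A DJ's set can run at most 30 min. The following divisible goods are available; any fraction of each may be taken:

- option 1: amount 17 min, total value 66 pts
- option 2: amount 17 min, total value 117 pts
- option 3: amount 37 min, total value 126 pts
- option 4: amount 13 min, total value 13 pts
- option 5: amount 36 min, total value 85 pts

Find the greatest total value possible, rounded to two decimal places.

Take in order of value per unit:
- option 2 (117/17 per unit): all 17 → value 117, running total 117.00
- option 1 (66/17 per unit): 13 of 17 → value 13×66/17 = 50.4706, running total 167.47
Total 167.47.

167.47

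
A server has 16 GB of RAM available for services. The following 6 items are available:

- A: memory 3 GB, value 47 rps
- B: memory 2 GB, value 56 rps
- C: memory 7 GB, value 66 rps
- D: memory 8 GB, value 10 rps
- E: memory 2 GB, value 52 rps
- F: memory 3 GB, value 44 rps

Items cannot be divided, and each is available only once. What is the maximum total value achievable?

221 rps

Check high-value combinations within 16 GB:
- A+B+C+E: memory 3+2+7+2=14, value 47+56+66+52=221
- B+C+E+F: memory 2+7+2+3=14, value 56+66+52+44=218
- A+B+C+F: memory 3+2+7+3=15, value 47+56+66+44=213
- A+C+E+F: memory 3+7+2+3=15, value 47+66+52+44=209
- A+B+E+F: memory 3+2+2+3=10, value 47+56+52+44=199
Best: 221 rps.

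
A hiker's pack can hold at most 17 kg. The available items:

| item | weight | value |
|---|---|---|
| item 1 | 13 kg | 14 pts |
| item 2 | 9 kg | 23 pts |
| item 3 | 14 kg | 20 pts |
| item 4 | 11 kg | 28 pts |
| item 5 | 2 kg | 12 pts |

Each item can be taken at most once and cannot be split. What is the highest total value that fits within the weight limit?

40 pts

Check high-value combinations within 17 kg:
- item 4+item 5: weight 11+2=13, value 28+12=40
- item 2+item 5: weight 9+2=11, value 23+12=35
- item 3+item 5: weight 14+2=16, value 20+12=32
Best: 40 pts.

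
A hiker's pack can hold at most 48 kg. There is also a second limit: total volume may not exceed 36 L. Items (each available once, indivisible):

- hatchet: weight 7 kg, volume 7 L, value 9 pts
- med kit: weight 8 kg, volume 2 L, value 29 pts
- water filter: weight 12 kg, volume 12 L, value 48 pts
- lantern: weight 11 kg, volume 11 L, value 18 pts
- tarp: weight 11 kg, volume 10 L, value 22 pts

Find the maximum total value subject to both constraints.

117 pts

Feasible sets respecting both limits:
- med kit+water filter+lantern+tarp: weight 42, volume 35, value 117
- hatchet+med kit+water filter+tarp: weight 38, volume 31, value 108
- hatchet+med kit+water filter+lantern: weight 38, volume 32, value 104
Best: 117 pts.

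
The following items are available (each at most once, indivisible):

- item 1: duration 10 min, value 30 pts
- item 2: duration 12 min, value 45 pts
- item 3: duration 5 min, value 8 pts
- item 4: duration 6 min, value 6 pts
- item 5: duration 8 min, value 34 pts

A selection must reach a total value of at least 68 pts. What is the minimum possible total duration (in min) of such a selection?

20

Subsets with value ≥ 68, sorted by total duration:
- item 2+item 5: duration 20, value 79
- item 1+item 2: duration 22, value 75
- item 1+item 3+item 5: duration 23, value 72
Minimum duration: 20 min.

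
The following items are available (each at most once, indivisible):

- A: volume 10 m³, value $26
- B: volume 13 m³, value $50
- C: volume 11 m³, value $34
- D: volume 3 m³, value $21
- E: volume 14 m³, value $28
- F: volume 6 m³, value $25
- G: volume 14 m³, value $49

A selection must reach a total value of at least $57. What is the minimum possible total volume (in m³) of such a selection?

Subsets with value ≥ 57, sorted by total volume:
- B+D: volume 16, value 71
- D+G: volume 17, value 70
Minimum volume: 16 m³.

16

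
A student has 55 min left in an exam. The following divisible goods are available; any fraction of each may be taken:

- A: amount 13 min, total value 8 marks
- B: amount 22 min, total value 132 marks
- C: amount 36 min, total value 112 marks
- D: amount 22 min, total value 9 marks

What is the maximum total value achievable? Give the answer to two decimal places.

Take in order of value per unit:
- B (132/22 per unit): all 22 → value 132, running total 132.00
- C (112/36 per unit): 33 of 36 → value 33×112/36 = 102.6667, running total 234.67
Total 234.67.

234.67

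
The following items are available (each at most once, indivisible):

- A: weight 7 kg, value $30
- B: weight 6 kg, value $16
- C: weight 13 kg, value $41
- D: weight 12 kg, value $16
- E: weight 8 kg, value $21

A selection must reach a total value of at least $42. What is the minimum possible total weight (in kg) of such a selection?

Subsets with value ≥ 42, sorted by total weight:
- A+B: weight 13, value 46
- A+E: weight 15, value 51
- B+C: weight 19, value 57
Minimum weight: 13 kg.

13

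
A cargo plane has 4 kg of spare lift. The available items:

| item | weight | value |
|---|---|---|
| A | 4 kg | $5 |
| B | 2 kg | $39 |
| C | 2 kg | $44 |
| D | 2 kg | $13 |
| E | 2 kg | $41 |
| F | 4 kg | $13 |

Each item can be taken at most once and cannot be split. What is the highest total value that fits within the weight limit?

$85

This is a 0/1 knapsack; check combinations near the capacity.
- C+E: weight 2+2=4, value 44+41=85
- B+C: weight 2+2=4, value 39+44=83
- B+E: weight 2+2=4, value 39+41=80
- C+D: weight 2+2=4, value 44+13=57
Best: $85.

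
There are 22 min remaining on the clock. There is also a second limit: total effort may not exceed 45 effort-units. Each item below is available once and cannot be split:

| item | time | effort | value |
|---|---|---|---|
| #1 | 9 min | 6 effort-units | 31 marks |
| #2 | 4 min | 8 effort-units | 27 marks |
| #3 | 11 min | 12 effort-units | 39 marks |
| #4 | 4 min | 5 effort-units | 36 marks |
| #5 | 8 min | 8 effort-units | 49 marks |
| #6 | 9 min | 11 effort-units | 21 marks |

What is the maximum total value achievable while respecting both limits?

116 marks

Feasible sets respecting both limits:
- #1+#4+#5: time 21, effort 19, value 116
- #2+#4+#5: time 16, effort 21, value 112
- #1+#2+#5: time 21, effort 22, value 107
- #4+#5+#6: time 21, effort 24, value 106
Best: 116 marks.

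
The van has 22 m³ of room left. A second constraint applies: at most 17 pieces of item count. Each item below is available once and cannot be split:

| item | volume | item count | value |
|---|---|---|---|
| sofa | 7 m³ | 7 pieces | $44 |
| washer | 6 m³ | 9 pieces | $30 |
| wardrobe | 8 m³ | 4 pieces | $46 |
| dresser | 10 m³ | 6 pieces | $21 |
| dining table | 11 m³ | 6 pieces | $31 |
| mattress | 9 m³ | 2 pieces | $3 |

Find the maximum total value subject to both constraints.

$90

Feasible sets respecting both limits:
- sofa+wardrobe: volume 15, item count 11, value 90
- wardrobe+dining table: volume 19, item count 10, value 77
- washer+wardrobe: volume 14, item count 13, value 76
Best: $90.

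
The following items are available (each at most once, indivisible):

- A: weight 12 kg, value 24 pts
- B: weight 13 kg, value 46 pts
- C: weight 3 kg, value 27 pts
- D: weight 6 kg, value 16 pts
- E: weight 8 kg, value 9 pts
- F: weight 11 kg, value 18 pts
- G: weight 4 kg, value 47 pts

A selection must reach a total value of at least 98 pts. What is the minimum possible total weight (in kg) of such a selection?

19

Subsets with value ≥ 98, sorted by total weight:
- A+C+G: weight 19, value 98
- B+C+G: weight 20, value 120
- C+D+E+G: weight 21, value 99
- B+D+G: weight 23, value 109
Minimum weight: 19 kg.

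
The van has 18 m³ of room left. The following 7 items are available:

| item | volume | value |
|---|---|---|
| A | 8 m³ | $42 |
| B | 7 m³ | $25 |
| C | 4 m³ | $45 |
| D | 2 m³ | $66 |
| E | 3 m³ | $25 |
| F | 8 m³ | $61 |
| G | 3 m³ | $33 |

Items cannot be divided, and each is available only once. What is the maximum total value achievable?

Check high-value combinations within 18 m³:
- C+D+F+G: volume 4+2+8+3=17, value 45+66+61+33=205
- C+D+E+F: volume 4+2+3+8=17, value 45+66+25+61=197
- A+C+D+G: volume 8+4+2+3=17, value 42+45+66+33=186
Best: $205.

$205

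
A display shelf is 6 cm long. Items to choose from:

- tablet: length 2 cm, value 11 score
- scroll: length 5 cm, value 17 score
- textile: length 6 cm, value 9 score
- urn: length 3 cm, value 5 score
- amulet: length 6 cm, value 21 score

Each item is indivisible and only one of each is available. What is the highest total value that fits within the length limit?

21 score

This is a 0/1 knapsack; check combinations near the capacity.
- amulet: length 6, value 21
- scroll: length 5, value 17
- tablet+urn: length 2+3=5, value 11+5=16
Best: 21 score.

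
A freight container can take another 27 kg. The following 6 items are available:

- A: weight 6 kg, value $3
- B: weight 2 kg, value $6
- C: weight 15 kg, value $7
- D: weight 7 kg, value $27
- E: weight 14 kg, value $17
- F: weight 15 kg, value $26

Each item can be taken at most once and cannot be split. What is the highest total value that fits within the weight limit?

$59

Check high-value combinations within 27 kg:
- B+D+F: weight 2+7+15=24, value 6+27+26=59
- D+F: weight 7+15=22, value 27+26=53
- B+D+E: weight 2+7+14=23, value 6+27+17=50
- A+D+E: weight 6+7+14=27, value 3+27+17=47
- D+E: weight 7+14=21, value 27+17=44
Best: $59.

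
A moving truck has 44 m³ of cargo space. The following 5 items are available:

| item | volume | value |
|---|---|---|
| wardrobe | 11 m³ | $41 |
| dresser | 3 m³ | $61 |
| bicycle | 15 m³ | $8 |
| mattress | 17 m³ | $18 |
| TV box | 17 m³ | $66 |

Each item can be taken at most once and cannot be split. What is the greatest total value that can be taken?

$168

This is a 0/1 knapsack; check combinations near the capacity.
- wardrobe+dresser+TV box: volume 11+3+17=31, value 41+61+66=168
- dresser+mattress+TV box: volume 3+17+17=37, value 61+18+66=145
- dresser+bicycle+TV box: volume 3+15+17=35, value 61+8+66=135
- dresser+TV box: volume 3+17=20, value 61+66=127
Best: $168.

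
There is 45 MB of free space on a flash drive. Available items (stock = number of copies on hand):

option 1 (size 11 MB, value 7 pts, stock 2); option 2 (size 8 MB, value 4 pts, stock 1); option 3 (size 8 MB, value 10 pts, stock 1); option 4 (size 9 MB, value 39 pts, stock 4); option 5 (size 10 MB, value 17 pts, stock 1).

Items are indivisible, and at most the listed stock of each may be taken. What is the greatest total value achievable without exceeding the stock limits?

166 pts

Best selections within size 45 and stock limits:
- 1×option 3 + 4×option 4: size 44, value 166
- 1×option 2 + 4×option 4: size 44, value 160
- 4×option 4: size 36, value 156
- 1×option 3 + 3×option 4 + 1×option 5: size 45, value 144
Best: 166 pts.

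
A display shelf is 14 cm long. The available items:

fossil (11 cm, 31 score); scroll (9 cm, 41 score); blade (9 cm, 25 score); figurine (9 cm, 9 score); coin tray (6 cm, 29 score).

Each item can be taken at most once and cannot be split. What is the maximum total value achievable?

Check high-value combinations within 14 cm:
- scroll: length 9, value 41
- fossil: length 11, value 31
- coin tray: length 6, value 29
- blade: length 9, value 25
Best: 41 score.

41 score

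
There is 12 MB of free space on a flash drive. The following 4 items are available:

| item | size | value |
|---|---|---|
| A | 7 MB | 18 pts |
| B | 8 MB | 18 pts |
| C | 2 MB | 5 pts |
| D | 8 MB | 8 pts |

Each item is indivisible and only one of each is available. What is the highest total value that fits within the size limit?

23 pts

Check high-value combinations within 12 MB:
- A+C: size 7+2=9, value 18+5=23
- B+C: size 8+2=10, value 18+5=23
- A: size 7, value 18
Best: 23 pts.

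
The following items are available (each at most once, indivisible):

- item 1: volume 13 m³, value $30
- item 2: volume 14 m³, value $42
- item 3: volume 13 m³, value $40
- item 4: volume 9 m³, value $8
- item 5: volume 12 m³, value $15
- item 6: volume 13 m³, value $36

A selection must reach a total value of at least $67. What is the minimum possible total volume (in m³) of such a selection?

26

Subsets with value ≥ 67, sorted by total volume:
- item 3+item 6: volume 26, value 76
- item 1+item 3: volume 26, value 70
Minimum volume: 26 m³.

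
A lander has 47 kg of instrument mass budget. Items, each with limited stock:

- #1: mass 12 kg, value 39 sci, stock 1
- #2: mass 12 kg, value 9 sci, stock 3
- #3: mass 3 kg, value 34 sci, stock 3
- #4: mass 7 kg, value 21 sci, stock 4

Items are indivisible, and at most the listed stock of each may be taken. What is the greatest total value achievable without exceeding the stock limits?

204 sci

Best selections within mass 47 and stock limits:
- 1×#1 + 3×#3 + 3×#4: mass 42, value 204
- 1×#1 + 1×#2 + 3×#3 + 2×#4: mass 47, value 192
- 1×#1 + 2×#3 + 4×#4: mass 46, value 191
- 3×#3 + 4×#4: mass 37, value 186
Best: 204 sci.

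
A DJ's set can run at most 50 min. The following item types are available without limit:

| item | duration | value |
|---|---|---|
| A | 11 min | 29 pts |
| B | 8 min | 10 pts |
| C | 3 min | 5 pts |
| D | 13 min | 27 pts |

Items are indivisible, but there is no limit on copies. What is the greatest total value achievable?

Best value-per-unit is A at 29/11; filling with it alone gives 4×29 = 116.
Optimal mix: 4×A + 2×C → duration 50, value 126.

126 pts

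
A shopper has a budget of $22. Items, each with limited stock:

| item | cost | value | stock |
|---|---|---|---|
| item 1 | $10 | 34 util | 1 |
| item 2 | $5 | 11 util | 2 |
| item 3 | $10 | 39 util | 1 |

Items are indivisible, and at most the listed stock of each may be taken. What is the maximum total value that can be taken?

Best selections within cost 22 and stock limits:
- 1×item 1 + 1×item 3: cost 20, value 73
- 2×item 2 + 1×item 3: cost 20, value 61
Best: 73 util.

73 util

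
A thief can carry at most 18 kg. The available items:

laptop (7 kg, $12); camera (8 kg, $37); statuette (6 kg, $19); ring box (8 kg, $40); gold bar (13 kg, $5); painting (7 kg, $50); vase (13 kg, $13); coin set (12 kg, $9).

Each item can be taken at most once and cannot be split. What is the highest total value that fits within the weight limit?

$90

Check high-value combinations within 18 kg:
- ring box+painting: weight 8+7=15, value 40+50=90
- camera+painting: weight 8+7=15, value 37+50=87
- camera+ring box: weight 8+8=16, value 37+40=77
- statuette+painting: weight 6+7=13, value 19+50=69
- laptop+painting: weight 7+7=14, value 12+50=62
Best: $90.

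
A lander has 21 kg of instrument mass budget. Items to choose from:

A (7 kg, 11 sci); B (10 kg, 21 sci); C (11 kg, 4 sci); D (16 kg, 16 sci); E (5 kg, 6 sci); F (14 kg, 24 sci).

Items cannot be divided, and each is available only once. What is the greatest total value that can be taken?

35 sci

Check high-value combinations within 21 kg:
- A+F: mass 7+14=21, value 11+24=35
- A+B: mass 7+10=17, value 11+21=32
- E+F: mass 5+14=19, value 6+24=30
- B+E: mass 10+5=15, value 21+6=27
- B+C: mass 10+11=21, value 21+4=25
Best: 35 sci.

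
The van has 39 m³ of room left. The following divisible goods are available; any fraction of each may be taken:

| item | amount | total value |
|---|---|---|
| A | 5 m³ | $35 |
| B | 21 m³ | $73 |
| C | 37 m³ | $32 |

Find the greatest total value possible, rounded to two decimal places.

119.24

Take in order of value per unit:
- A (35/5 per unit): all 5 → value 35, running total 35.00
- B (73/21 per unit): all 21 → value 73, running total 108.00
- C (32/37 per unit): 13 of 37 → value 13×32/37 = 11.2432, running total 119.24
Total 119.24.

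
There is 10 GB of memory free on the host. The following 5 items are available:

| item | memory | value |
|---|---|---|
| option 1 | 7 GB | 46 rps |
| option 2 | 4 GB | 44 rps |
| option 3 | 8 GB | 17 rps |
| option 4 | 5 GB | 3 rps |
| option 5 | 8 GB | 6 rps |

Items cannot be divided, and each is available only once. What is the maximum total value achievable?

Check high-value combinations within 10 GB:
- option 2+option 4: memory 4+5=9, value 44+3=47
- option 1: memory 7, value 46
- option 2: memory 4, value 44
- option 3: memory 8, value 17
- option 5: memory 8, value 6
Best: 47 rps.

47 rps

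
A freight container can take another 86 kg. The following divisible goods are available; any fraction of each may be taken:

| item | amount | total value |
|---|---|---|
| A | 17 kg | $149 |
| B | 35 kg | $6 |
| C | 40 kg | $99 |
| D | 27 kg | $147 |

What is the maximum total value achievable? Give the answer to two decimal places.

Take in order of value per unit:
- A (149/17 per unit): all 17 → value 149, running total 149.00
- D (147/27 per unit): all 27 → value 147, running total 296.00
- C (99/40 per unit): all 40 → value 99, running total 395.00
- B (6/35 per unit): 2 of 35 → value 2×6/35 = 0.3429, running total 395.34
Total 395.34.

395.34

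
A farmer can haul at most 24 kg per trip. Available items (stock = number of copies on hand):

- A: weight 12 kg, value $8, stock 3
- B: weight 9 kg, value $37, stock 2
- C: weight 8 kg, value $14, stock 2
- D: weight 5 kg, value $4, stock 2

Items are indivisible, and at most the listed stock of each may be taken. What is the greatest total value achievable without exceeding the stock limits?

$78

Best selections within weight 24 and stock limits:
- 2×B + 1×D: weight 23, value 78
- 2×B: weight 18, value 74
Best: $78.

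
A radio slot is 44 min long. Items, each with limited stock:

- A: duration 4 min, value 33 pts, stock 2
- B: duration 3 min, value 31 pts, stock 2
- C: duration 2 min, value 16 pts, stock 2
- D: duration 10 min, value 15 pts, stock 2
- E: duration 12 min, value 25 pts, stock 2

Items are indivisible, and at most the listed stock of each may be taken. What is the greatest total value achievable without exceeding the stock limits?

210 pts

Top feasible selections:
- 2×A + 2×B + 2×C + 2×E: duration 42, value 210
- 2×A + 2×B + 2×C + 1×D + 1×E: duration 40, value 200
- 2×A + 2×B + 1×C + 2×E: duration 40, value 194
- 2×A + 2×B + 2×C + 2×D: duration 38, value 190
Best: 210 pts.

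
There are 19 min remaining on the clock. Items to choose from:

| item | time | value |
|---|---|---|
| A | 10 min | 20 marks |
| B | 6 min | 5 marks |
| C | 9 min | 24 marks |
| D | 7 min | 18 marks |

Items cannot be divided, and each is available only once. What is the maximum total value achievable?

44 marks

This is a 0/1 knapsack; check combinations near the capacity.
- A+C: time 10+9=19, value 20+24=44
- C+D: time 9+7=16, value 24+18=42
- A+D: time 10+7=17, value 20+18=38
- B+C: time 6+9=15, value 5+24=29
- A+B: time 10+6=16, value 20+5=25
Best: 44 marks.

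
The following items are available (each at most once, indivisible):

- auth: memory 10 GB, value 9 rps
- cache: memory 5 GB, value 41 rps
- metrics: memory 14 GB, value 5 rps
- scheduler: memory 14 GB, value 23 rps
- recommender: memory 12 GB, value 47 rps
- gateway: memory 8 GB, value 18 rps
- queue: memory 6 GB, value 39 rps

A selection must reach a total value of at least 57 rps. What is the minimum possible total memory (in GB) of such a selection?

11

Subsets with value ≥ 57, sorted by total memory:
- cache+queue: memory 11, value 80
- cache+gateway: memory 13, value 59
- gateway+queue: memory 14, value 57
- cache+recommender: memory 17, value 88
Minimum memory: 11 GB.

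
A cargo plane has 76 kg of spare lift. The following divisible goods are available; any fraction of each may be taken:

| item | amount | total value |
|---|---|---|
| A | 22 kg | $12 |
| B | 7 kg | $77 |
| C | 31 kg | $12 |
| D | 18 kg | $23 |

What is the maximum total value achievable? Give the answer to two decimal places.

Take in order of value per unit:
- B (77/7 per unit): all 7 → value 77, running total 77.00
- D (23/18 per unit): all 18 → value 23, running total 100.00
- A (12/22 per unit): all 22 → value 12, running total 112.00
- C (12/31 per unit): 29 of 31 → value 29×12/31 = 11.2258, running total 123.23
Total 123.23.

123.23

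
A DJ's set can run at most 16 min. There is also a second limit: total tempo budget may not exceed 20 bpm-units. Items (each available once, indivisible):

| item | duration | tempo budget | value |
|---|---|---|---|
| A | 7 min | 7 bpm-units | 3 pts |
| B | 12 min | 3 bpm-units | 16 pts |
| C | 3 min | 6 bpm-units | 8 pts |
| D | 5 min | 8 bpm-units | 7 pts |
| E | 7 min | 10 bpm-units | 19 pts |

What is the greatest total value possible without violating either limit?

Feasible sets respecting both limits:
- C+E: duration 10, tempo budget 16, value 27
- D+E: duration 12, tempo budget 18, value 26
- B+C: duration 15, tempo budget 9, value 24
- A+E: duration 14, tempo budget 17, value 22
Best: 27 pts.

27 pts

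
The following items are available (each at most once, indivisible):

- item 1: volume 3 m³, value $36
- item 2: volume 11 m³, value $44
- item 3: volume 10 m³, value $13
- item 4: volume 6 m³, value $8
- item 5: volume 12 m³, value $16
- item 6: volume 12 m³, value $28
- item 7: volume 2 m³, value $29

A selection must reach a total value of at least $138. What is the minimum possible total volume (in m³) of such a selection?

34

Subsets with value ≥ 138, sorted by total volume:
- item 1+item 2+item 4+item 6+item 7: volume 34, value 145
- item 1+item 2+item 3+item 6+item 7: volume 38, value 150
- item 1+item 2+item 3+item 5+item 7: volume 38, value 138
Minimum volume: 34 m³.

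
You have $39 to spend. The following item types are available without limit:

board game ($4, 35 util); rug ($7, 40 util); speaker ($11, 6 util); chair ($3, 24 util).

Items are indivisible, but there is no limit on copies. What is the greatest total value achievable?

Best value-per-unit is board game at 35/4; filling with it alone gives 9×35 = 315.
Optimal mix: 9×board game + 1×chair → cost 39, value 339.

339 util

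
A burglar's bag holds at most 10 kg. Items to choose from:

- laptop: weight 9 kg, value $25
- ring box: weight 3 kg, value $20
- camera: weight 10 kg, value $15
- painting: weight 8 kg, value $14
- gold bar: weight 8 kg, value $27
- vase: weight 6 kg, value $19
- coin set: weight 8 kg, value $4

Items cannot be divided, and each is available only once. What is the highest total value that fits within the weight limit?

$39

Check high-value combinations within 10 kg:
- ring box+vase: weight 3+6=9, value 20+19=39
- gold bar: weight 8, value 27
- laptop: weight 9, value 25
- ring box: weight 3, value 20
- vase: weight 6, value 19
Best: $39.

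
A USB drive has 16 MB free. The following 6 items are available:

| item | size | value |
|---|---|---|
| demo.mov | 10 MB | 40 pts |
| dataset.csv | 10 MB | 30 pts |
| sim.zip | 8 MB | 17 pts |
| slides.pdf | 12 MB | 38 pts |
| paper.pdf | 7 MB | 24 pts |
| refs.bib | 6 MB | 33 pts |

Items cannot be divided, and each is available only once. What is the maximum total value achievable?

This is a 0/1 knapsack; check combinations near the capacity.
- demo.mov+refs.bib: size 10+6=16, value 40+33=73
- dataset.csv+refs.bib: size 10+6=16, value 30+33=63
- paper.pdf+refs.bib: size 7+6=13, value 24+33=57
Best: 73 pts.

73 pts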